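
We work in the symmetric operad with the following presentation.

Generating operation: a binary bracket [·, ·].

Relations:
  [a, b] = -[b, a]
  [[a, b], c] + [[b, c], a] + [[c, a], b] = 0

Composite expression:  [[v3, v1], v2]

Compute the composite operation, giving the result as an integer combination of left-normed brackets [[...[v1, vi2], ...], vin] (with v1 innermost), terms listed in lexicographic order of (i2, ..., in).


-[[v1, v3], v2]

A multilinear Lie element is pinned by v1-initial words (v1 innermost).
Composite bracket: [[v3, v1], v2]
Under [a, b] = ab - ba we get 4 signed associative words (2^2 = 4).
Only words starting with v1 matter:
  sign of v1v3v2 is -1, so it contributes -[[v1, v3], v2]


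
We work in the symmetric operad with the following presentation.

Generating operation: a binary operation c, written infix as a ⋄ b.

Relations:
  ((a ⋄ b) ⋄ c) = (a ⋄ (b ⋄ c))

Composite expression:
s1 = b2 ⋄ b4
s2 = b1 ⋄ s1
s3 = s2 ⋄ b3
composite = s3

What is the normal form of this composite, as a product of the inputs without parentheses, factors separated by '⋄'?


b1 ⋄ b2 ⋄ b4 ⋄ b3

The c-tree's shape is irrelevant; the b-reading-order decides.
(b2 ⋄ b4) spells out as b2 ⋄ b4
(b1 ⋄ (b2 ⋄ b4)) spells out as b1 ⋄ b2 ⋄ b4
((b1 ⋄ (b2 ⋄ b4)) ⋄ b3) spells out as b1 ⋄ b2 ⋄ b4 ⋄ b3


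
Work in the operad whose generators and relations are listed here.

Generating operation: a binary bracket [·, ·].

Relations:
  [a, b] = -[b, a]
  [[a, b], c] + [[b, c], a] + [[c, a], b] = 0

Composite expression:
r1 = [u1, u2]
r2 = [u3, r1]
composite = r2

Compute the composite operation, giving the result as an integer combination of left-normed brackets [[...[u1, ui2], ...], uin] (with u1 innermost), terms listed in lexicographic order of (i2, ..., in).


Antisymmetry and Jacobi reduce to u1-anchored left-normed brackets.
Composite bracket: [u3, [u1, u2]]
Applying ab - ba throughout gives 4 signed words (2^2 = 4).
Collect the words opening with u1:
  the word u1u2u3 carries sign -1 and contributes -[[u1, u2], u3]

-[[u1, u2], u3]


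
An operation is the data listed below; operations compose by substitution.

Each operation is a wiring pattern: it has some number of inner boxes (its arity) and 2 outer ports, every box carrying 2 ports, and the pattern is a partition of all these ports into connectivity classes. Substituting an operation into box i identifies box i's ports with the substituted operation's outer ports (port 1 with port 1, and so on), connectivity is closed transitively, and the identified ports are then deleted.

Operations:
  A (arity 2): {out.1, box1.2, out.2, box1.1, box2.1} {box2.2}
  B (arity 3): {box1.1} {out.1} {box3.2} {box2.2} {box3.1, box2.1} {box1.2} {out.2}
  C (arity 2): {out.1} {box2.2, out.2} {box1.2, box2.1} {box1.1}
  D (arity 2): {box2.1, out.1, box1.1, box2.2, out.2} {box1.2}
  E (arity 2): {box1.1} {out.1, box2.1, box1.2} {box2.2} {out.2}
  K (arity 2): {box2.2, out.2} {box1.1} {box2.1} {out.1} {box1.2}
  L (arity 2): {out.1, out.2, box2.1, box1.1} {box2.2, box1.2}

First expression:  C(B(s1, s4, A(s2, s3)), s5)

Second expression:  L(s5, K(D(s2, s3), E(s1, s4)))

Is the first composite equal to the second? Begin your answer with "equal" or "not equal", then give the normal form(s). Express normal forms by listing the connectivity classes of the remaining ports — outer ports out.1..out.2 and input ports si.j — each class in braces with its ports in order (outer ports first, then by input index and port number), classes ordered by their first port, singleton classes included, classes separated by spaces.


not equal; the first gives {out.1} {out.2, s5.2} {s1.1} {s1.2} {s2.1, s2.2, s3.1, s4.1} {s3.2} {s4.2} {s5.1} and the second {out.1, out.2, s5.1} {s1.1} {s1.2, s4.1} {s2.1, s3.1, s3.2} {s2.2} {s4.2} {s5.2}

Normal form of the first expression: {out.1} {out.2, s5.2} {s1.1} {s1.2} {s2.1, s2.2, s3.1, s4.1} {s3.2} {s4.2} {s5.1}
Normal form of the second expression: {out.1, out.2, s5.1} {s1.1} {s1.2, s4.1} {s2.1, s3.1, s3.2} {s2.2} {s4.2} {s5.2}
No match — not equal.


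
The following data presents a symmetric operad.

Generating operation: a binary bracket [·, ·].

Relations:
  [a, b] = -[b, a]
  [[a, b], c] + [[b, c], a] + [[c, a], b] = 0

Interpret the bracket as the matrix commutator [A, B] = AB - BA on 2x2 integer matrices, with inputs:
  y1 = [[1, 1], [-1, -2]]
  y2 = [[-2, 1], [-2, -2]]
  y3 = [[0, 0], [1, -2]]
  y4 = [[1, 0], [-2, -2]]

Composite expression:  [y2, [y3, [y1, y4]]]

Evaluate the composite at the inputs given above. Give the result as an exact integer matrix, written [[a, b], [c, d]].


[[-22, -6], [-12, 22]]

[y1, y4] = [[-2, -3], [3, 2]]
[y3, [y1, y4]] = [[3, -6], [-10, -3]]
[y2, [y3, [y1, y4]]] = [[-22, -6], [-12, 22]]


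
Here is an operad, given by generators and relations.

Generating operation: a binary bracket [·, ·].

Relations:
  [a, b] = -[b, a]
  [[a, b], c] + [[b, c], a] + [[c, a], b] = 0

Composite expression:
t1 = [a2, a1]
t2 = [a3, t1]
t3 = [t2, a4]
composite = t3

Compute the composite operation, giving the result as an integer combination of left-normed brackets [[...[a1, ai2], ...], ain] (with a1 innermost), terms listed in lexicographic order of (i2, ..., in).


[[[a1, a2], a3], a4]

Left-normed coefficients sit on the a1-initial expansion words.
Composite bracket: [[a3, [a2, a1]], a4]
Full expansion: 8 signed words from ab - ba (2^3 = 8).
Only words starting with a1 matter:
  the word a1a2a3a4 carries sign +1 and contributes +[[[a1, a2], a3], a4]


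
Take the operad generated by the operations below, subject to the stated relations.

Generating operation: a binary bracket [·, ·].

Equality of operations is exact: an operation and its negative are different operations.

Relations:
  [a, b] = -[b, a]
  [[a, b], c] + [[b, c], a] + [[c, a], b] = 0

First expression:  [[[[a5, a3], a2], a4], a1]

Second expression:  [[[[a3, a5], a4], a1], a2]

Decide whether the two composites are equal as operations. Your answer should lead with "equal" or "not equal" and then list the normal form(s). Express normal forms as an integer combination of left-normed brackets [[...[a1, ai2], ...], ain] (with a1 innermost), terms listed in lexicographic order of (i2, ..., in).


The first expression, normalized: -[[[[a1, a2], a3], a5], a4] + [[[[a1, a2], a5], a3], a4] + [[[[a1, a3], a5], a2], a4] + [[[[a1, a4], a2], a3], a5] - [[[[a1, a4], a2], a5], a3] - [[[[a1, a4], a3], a5], a2] + [[[[a1, a4], a5], a3], a2] - [[[[a1, a5], a3], a2], a4]
The second expression, normalized: -[[[[a1, a3], a5], a4], a2] + [[[[a1, a4], a3], a5], a2] - [[[[a1, a4], a5], a3], a2] + [[[[a1, a5], a3], a4], a2]
The forms do not match — not equal.

not equal: they reduce to -[[[[a1, a2], a3], a5], a4] + [[[[a1, a2], a5], a3], a4] + [[[[a1, a3], a5], a2], a4] + [[[[a1, a4], a2], a3], a5] - [[[[a1, a4], a2], a5], a3] - [[[[a1, a4], a3], a5], a2] + [[[[a1, a4], a5], a3], a2] - [[[[a1, a5], a3], a2], a4] and -[[[[a1, a3], a5], a4], a2] + [[[[a1, a4], a3], a5], a2] - [[[[a1, a4], a5], a3], a2] + [[[[a1, a5], a3], a4], a2]


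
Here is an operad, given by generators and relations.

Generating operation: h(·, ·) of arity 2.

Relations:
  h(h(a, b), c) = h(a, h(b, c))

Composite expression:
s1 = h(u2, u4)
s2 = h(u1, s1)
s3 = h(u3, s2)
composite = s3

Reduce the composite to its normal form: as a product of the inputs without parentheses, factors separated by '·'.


Associativity of h dissolves the nesting; only the u-input order survives.
h(u2, u4) flattens to u2 · u4
h(u1, h(u2, u4)) flattens to u1 · u2 · u4
h(u3, h(u1, h(u2, u4))) flattens to u3 · u1 · u2 · u4

u3 · u1 · u2 · u4


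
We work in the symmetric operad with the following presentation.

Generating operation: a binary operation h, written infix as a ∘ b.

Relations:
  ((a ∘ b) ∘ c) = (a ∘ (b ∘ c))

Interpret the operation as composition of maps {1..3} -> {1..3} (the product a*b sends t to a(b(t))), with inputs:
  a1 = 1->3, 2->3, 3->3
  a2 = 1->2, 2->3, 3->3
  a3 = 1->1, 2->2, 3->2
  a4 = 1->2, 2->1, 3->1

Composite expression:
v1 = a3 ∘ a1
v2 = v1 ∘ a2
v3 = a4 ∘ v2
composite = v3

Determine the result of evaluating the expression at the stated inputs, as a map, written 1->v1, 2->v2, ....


(a3 ∘ a1) = 1->2, 2->2, 3->2
((a3 ∘ a1) ∘ a2) = 1->2, 2->2, 3->2
(a4 ∘ ((a3 ∘ a1) ∘ a2)) = 1->1, 2->1, 3->1

1->1, 2->1, 3->1


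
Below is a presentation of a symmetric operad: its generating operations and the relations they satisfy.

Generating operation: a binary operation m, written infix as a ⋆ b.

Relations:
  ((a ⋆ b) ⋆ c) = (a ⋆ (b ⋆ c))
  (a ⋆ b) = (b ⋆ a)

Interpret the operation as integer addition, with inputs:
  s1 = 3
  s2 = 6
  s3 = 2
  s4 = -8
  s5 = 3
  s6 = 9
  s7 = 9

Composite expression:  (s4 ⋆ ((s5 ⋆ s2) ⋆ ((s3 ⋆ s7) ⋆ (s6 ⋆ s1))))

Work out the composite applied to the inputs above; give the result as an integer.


24

(s5 ⋆ s2) = 9
(s3 ⋆ s7) = 11
(s6 ⋆ s1) = 12
((s3 ⋆ s7) ⋆ (s6 ⋆ s1)) = 23
((s5 ⋆ s2) ⋆ ((s3 ⋆ s7) ⋆ (s6 ⋆ s1))) = 32
(s4 ⋆ ((s5 ⋆ s2) ⋆ ((s3 ⋆ s7) ⋆ (s6 ⋆ s1)))) = 24


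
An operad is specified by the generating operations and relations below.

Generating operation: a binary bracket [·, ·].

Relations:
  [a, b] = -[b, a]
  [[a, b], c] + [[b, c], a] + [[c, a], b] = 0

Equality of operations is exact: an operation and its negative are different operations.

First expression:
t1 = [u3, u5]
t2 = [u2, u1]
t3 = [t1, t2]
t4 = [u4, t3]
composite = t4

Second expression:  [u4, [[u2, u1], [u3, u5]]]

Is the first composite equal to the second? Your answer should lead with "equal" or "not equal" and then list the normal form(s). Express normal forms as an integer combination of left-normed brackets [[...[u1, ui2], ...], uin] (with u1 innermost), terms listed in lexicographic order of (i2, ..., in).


The first expression, normalized: -[[[[u1, u2], u3], u5], u4] + [[[[u1, u2], u5], u3], u4]
The second expression, normalized: [[[[u1, u2], u3], u5], u4] - [[[[u1, u2], u5], u3], u4]
No match — not equal.

not equal: they reduce to -[[[[u1, u2], u3], u5], u4] + [[[[u1, u2], u5], u3], u4] and [[[[u1, u2], u3], u5], u4] - [[[[u1, u2], u5], u3], u4]


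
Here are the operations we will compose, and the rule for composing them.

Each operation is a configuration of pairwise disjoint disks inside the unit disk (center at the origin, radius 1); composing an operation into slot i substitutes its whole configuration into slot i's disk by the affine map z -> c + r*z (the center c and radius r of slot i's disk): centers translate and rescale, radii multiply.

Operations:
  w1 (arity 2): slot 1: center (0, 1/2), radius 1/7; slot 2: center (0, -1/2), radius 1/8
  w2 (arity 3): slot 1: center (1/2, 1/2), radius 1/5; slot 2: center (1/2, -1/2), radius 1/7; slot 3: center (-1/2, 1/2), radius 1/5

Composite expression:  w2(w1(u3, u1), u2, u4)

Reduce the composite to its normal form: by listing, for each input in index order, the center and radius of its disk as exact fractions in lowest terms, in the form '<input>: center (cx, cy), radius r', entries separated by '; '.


u1: center (1/2, 2/5), radius 1/40; u2: center (1/2, -1/2), radius 1/7; u3: center (1/2, 3/5), radius 1/35; u4: center (-1/2, 1/2), radius 1/5


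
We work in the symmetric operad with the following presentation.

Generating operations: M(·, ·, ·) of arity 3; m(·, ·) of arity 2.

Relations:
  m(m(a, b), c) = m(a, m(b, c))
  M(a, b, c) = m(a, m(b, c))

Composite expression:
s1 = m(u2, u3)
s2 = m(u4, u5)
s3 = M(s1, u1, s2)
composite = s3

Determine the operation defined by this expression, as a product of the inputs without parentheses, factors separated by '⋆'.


u2 ⋆ u3 ⋆ u1 ⋆ u4 ⋆ u5

All parenthesizations of M agree; list the u-inputs left to right.
m(u2, u3) unparenthesizes to u2 ⋆ u3
m(u4, u5) unparenthesizes to u4 ⋆ u5
M(m(u2, u3), u1, m(u4, u5)) unparenthesizes to u2 ⋆ u3 ⋆ u1 ⋆ u4 ⋆ u5


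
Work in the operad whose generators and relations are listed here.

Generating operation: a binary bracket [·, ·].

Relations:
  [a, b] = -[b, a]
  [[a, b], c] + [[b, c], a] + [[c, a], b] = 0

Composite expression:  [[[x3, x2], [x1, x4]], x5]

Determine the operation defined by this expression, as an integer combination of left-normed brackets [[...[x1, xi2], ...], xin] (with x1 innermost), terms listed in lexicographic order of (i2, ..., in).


Antisymmetry and Jacobi reduce to x1-anchored left-normed brackets.
Composite bracket: [[[x3, x2], [x1, x4]], x5]
Applying ab - ba throughout gives 16 signed words (2^4 = 16).
Keep just the words that open with x1:
  word x1x4x2x3x5 has sign +1, contributing +[[[[x1, x4], x2], x3], x5]
  word x1x4x3x2x5 has sign -1, contributing -[[[[x1, x4], x3], x2], x5]

[[[[x1, x4], x2], x3], x5] - [[[[x1, x4], x3], x2], x5]


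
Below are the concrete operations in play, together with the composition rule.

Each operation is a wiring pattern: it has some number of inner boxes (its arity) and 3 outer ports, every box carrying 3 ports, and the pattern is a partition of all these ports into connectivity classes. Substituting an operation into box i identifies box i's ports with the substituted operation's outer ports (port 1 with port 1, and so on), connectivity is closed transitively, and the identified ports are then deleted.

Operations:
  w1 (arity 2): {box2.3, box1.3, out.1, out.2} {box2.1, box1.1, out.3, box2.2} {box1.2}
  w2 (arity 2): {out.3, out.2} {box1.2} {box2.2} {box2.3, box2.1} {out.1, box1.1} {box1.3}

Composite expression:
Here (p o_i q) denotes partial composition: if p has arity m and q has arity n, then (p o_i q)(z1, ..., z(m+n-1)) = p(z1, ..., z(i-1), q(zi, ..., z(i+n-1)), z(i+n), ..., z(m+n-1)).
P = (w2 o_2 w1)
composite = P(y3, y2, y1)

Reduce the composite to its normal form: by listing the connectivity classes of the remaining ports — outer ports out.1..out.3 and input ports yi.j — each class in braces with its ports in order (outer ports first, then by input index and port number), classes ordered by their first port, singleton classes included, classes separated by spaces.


{out.1, y3.1} {out.2, out.3} {y1.1, y1.2, y1.3, y2.1, y2.3} {y2.2} {y3.2} {y3.3}


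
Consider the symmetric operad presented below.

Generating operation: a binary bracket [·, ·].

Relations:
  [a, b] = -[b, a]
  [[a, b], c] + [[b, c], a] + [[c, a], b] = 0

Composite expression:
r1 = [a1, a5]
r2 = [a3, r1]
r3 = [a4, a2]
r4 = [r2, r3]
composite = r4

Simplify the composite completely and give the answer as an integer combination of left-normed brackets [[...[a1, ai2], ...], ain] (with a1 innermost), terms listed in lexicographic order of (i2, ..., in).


[[[[a1, a5], a3], a2], a4] - [[[[a1, a5], a3], a4], a2]

Skip Jacobi rewriting: expand, keep a1-initial words, read off terms.
Composite bracket: [[a3, [a1, a5]], [a4, a2]]
The bracket unfolds into 16 signed words via [a, b] = ab - ba (2^4 = 16).
Words beginning with a1 determine it all:
  word a1a5a3a2a4 has sign +1, contributing +[[[[a1, a5], a3], a2], a4]
  word a1a5a3a4a2 has sign -1, contributing -[[[[a1, a5], a3], a4], a2]


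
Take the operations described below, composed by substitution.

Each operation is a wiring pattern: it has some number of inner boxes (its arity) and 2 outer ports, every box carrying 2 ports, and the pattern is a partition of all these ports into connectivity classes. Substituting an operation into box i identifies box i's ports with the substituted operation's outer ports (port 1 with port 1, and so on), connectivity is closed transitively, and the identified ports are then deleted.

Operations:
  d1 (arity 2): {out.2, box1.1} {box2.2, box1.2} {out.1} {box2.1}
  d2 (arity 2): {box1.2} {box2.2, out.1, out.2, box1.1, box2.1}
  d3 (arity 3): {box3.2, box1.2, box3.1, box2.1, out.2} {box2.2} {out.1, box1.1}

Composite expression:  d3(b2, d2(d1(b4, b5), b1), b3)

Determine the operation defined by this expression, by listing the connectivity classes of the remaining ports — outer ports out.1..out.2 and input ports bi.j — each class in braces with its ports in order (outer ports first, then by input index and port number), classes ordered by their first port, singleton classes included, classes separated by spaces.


{out.1, b2.1} {out.2, b1.1, b1.2, b2.2, b3.1, b3.2} {b4.1} {b4.2, b5.2} {b5.1}


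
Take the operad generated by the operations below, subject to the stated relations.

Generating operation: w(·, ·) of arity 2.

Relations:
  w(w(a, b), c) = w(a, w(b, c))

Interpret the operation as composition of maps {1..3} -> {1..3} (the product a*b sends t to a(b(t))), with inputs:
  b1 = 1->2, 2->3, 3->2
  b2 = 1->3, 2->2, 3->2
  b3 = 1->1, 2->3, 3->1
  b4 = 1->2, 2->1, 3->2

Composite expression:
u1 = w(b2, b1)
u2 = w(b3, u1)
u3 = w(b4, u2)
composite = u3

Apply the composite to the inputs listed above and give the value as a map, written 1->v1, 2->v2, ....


1->2, 2->2, 3->2


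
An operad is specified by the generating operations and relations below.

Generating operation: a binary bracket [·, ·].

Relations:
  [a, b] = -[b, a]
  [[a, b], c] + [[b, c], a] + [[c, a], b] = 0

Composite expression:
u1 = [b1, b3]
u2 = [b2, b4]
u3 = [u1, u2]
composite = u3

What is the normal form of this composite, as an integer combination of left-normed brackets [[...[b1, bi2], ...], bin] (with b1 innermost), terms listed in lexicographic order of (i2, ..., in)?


[[[b1, b3], b2], b4] - [[[b1, b3], b4], b2]

Expand each bracket as ab - ba; the b1-initial words give the coefficients.
Composite bracket: [[b1, b3], [b2, b4]]
Expanding via [a, b] = ab - ba: 8 signed words (2^3 = 8).
Keep just the words that open with b1:
  the word b1b3b2b4 carries sign +1 and contributes +[[[b1, b3], b2], b4]
  the word b1b3b4b2 carries sign -1 and contributes -[[[b1, b3], b4], b2]


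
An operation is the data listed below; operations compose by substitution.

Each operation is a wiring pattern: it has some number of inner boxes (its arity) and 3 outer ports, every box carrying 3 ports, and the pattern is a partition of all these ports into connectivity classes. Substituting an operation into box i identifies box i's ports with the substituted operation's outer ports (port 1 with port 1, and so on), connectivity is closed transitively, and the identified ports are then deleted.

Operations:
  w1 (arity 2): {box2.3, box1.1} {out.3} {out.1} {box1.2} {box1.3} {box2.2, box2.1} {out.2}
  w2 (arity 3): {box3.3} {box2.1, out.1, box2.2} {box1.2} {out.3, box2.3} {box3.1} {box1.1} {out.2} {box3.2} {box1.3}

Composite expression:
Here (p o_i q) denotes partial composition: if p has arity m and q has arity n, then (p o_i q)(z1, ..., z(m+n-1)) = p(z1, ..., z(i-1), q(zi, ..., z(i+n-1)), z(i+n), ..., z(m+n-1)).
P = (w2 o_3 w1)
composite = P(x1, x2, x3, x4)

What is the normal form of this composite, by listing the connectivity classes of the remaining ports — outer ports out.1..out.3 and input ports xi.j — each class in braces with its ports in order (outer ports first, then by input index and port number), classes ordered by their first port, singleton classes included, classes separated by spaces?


Reachability decides: close wires over w2-identified ports.
after w1, the pattern on (x3, x4) reads {out.1} {out.2} {out.3} {x3.1, x4.3} {x3.2} {x3.3} {x4.1, x4.2} (out.j = its outer ports)
after w2, the pattern on (x1, x2, x3, x4) reads {out.1, x2.1, x2.2} {out.2} {out.3, x2.3} {x1.1} {x1.2} {x1.3} {x3.1, x4.3} {x3.2} {x3.3} {x4.1, x4.2} (out.j = its outer ports)

{out.1, x2.1, x2.2} {out.2} {out.3, x2.3} {x1.1} {x1.2} {x1.3} {x3.1, x4.3} {x3.2} {x3.3} {x4.1, x4.2}


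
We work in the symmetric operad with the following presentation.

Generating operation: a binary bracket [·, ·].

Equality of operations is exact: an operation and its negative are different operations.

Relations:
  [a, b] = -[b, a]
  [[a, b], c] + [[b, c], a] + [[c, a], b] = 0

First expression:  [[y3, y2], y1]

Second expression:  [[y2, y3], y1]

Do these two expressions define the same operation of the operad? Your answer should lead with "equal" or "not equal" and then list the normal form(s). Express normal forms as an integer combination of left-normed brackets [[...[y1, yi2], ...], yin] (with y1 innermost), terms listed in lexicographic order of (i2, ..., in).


not equal; the first gives [[y1, y2], y3] - [[y1, y3], y2] and the second -[[y1, y2], y3] + [[y1, y3], y2]

In normal form, the first expression is [[y1, y2], y3] - [[y1, y3], y2]
In normal form, the second expression is -[[y1, y2], y3] + [[y1, y3], y2]
The normal forms differ: not equal.


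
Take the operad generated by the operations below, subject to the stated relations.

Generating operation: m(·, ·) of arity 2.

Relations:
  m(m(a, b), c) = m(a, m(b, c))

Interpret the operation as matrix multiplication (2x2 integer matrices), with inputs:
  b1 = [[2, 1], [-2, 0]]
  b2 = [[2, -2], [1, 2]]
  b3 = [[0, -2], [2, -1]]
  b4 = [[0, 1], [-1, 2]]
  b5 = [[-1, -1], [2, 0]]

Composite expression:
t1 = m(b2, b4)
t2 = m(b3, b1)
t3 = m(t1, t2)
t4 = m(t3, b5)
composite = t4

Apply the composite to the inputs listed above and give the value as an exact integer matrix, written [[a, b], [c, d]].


[[-4, 4], [-2, -22]]

m(b2, b4) = [[2, -2], [-2, 5]]
m(b3, b1) = [[4, 0], [6, 2]]
m(m(b2, b4), m(b3, b1)) = [[-4, -4], [22, 10]]
m(m(m(b2, b4), m(b3, b1)), b5) = [[-4, 4], [-2, -22]]


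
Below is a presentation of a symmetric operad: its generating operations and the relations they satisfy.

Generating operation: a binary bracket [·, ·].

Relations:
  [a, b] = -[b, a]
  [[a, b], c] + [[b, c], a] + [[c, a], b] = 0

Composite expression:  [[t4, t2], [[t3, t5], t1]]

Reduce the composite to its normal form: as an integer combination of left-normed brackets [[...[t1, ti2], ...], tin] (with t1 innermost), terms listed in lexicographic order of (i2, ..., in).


-[[[[t1, t3], t5], t2], t4] + [[[[t1, t3], t5], t4], t2] + [[[[t1, t5], t3], t2], t4] - [[[[t1, t5], t3], t4], t2]

In the tensor algebra, words opening t1 carry the t1-anchored form.
Composite bracket: [[t4, t2], [[t3, t5], t1]]
Under [a, b] = ab - ba we get 16 signed associative words (2^4 = 16).
Words beginning with t1 determine it all:
  from t1t3t5t2t4, sign -1: term -[[[[t1, t3], t5], t2], t4]
  from t1t3t5t4t2, sign +1: term +[[[[t1, t3], t5], t4], t2]
  from t1t5t3t2t4, sign +1: term +[[[[t1, t5], t3], t2], t4]
  from t1t5t3t4t2, sign -1: term -[[[[t1, t5], t3], t4], t2]


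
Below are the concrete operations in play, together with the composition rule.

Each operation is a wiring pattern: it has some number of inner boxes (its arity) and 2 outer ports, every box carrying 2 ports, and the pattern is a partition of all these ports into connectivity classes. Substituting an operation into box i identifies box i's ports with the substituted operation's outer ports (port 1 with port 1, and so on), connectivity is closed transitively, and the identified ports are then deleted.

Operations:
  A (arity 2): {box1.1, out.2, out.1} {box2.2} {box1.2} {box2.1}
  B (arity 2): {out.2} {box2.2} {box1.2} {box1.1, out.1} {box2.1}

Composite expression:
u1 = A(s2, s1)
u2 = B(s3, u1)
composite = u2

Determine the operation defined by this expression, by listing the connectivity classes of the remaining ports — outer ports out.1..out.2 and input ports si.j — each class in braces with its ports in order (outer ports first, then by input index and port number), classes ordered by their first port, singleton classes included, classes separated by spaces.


{out.1, s3.1} {out.2} {s1.1} {s1.2} {s2.1} {s2.2} {s3.2}


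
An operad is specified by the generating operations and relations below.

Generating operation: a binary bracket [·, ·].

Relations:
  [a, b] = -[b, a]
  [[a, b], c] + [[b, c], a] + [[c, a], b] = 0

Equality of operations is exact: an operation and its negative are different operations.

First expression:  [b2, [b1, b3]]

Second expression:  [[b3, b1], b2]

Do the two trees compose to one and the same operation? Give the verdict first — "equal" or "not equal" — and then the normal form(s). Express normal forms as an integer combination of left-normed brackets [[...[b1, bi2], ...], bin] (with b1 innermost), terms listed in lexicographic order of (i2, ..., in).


Reducing the first expression gives -[[b1, b3], b2]
Reducing the second expression gives -[[b1, b3], b2]
Identical normal forms: equal.

equal; both compose to -[[b1, b3], b2]


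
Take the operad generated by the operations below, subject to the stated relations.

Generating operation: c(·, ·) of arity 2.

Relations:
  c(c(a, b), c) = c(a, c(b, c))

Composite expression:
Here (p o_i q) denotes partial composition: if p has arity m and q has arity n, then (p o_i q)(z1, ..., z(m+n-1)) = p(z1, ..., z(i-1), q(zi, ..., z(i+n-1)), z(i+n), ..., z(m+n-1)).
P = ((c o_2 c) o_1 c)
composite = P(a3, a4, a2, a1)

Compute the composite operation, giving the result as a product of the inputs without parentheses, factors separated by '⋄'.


a3 ⋄ a4 ⋄ a2 ⋄ a1

Under associativity of c, the answer is the a's in reading order.
c(a3, a4) unparenthesizes to a3 ⋄ a4
c(a2, a1) unparenthesizes to a2 ⋄ a1
c(c(a3, a4), c(a2, a1)) unparenthesizes to a3 ⋄ a4 ⋄ a2 ⋄ a1


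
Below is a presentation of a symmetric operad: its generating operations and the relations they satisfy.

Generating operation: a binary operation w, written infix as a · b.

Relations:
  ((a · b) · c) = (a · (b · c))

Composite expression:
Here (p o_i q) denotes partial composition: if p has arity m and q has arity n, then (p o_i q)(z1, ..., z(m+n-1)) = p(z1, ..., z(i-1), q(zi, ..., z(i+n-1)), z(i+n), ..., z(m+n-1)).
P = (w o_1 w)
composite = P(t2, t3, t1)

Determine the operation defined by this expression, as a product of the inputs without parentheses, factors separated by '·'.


t2 · t3 · t1

Key point: w is associative — brackets drop, the t-order remains.
(t2 · t3) spells out as t2 · t3
((t2 · t3) · t1) spells out as t2 · t3 · t1


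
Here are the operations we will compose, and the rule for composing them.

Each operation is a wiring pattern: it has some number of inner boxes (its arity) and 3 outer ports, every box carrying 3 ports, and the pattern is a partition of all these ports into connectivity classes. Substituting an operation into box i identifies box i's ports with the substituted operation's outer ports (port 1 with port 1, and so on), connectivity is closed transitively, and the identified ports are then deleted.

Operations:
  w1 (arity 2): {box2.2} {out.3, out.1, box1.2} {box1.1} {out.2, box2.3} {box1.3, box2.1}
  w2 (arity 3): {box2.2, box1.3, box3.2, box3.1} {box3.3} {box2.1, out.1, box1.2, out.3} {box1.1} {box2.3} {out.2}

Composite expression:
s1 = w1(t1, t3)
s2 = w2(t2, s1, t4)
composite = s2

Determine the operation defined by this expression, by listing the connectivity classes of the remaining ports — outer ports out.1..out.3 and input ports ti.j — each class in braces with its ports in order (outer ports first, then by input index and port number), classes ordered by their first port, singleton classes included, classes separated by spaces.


After gluing at w2, chains via deleted ports link the t-ports.
through w1, on inputs (t1, t3): {out.1, out.3, t1.2} {out.2, t3.3} {t1.1} {t1.3, t3.1} {t3.2} (out.j = stage outer ports)
through w2, on inputs (t2, t1, t3, t4): {out.1, out.3, t1.2, t2.2} {out.2} {t1.1} {t1.3, t3.1} {t2.1} {t2.3, t3.3, t4.1, t4.2} {t3.2} {t4.3} (out.j = stage outer ports)

{out.1, out.3, t1.2, t2.2} {out.2} {t1.1} {t1.3, t3.1} {t2.1} {t2.3, t3.3, t4.1, t4.2} {t3.2} {t4.3}


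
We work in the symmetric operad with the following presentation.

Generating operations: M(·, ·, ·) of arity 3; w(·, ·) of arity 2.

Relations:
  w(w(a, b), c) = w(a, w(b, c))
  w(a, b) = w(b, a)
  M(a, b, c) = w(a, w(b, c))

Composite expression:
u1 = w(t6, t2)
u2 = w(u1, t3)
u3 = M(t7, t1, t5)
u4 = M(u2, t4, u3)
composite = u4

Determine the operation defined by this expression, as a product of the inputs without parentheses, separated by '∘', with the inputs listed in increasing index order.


t1 ∘ t2 ∘ t3 ∘ t4 ∘ t5 ∘ t6 ∘ t7

Shape and order are irrelevant to M; the t-input set decides.
w(t6, t2) linearizes to t6 ∘ t2
w(w(t6, t2), t3) linearizes to t6 ∘ t2 ∘ t3
M(t7, t1, t5) linearizes to t7 ∘ t1 ∘ t5
M(w(w(t6, t2), t3), t4, M(t7, t1, t5)) linearizes to t6 ∘ t2 ∘ t3 ∘ t4 ∘ t7 ∘ t1 ∘ t5
the factors in increasing index order: t1 ∘ t2 ∘ t3 ∘ t4 ∘ t5 ∘ t6 ∘ t7


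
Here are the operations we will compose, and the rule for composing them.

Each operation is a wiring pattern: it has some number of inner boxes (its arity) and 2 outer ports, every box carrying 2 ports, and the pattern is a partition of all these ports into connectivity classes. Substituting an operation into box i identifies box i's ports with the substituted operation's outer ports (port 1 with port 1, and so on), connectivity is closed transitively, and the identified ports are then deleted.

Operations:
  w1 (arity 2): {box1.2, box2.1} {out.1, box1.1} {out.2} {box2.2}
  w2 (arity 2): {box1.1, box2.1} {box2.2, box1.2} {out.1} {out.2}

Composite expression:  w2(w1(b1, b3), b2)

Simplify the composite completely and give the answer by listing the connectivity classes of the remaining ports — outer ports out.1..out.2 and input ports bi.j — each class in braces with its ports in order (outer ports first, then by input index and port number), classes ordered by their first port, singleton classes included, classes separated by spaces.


Treat the ports identified at w2 as solder joints: merge, then drop.
the subtree at w1 composes to {out.1, b1.1} {out.2} {b1.2, b3.1} {b3.2} on (b1, b3); out.j = own outer ports
the subtree at w2 composes to {out.1} {out.2} {b1.1, b2.1} {b1.2, b3.1} {b2.2} {b3.2} on (b1, b3, b2); out.j = own outer ports

{out.1} {out.2} {b1.1, b2.1} {b1.2, b3.1} {b2.2} {b3.2}


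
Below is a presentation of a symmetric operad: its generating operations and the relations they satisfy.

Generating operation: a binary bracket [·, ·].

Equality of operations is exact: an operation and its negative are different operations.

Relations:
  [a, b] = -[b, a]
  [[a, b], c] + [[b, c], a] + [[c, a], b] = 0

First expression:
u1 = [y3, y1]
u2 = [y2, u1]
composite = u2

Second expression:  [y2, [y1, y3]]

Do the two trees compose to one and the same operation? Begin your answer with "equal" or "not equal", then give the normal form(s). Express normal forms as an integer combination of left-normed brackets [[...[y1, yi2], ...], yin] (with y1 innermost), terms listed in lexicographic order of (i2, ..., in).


not equal: they reduce to [[y1, y3], y2] and -[[y1, y3], y2]

Normal form of the first expression: [[y1, y3], y2]
Normal form of the second expression: -[[y1, y3], y2]
The normal forms differ: not equal.


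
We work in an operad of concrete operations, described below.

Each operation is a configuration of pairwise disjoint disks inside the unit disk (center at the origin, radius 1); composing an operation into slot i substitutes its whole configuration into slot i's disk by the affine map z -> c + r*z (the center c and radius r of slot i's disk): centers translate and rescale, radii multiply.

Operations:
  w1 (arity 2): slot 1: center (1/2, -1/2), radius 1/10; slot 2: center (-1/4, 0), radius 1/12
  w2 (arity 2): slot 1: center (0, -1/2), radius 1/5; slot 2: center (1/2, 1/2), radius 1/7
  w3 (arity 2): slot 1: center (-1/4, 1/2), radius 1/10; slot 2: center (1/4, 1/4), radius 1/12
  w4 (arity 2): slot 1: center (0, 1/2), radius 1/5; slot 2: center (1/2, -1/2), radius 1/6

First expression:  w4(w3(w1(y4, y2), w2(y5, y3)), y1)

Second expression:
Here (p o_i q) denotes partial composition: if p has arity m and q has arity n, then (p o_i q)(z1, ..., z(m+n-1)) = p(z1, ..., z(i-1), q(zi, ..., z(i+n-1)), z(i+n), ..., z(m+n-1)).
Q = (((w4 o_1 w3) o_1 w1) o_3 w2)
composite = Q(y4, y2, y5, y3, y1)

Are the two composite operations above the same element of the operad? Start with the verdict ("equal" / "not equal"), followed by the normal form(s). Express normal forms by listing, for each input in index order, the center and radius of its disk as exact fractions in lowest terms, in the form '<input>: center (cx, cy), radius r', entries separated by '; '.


equal: each reduces to y1: center (1/2, -1/2), radius 1/6; y2: center (-11/200, 3/5), radius 1/600; y3: center (7/120, 67/120), radius 1/420; y4: center (-1/25, 59/100), radius 1/500; y5: center (1/20, 13/24), radius 1/300

Normal form of the first expression: y1: center (1/2, -1/2), radius 1/6; y2: center (-11/200, 3/5), radius 1/600; y3: center (7/120, 67/120), radius 1/420; y4: center (-1/25, 59/100), radius 1/500; y5: center (1/20, 13/24), radius 1/300
Normal form of the second expression: y1: center (1/2, -1/2), radius 1/6; y2: center (-11/200, 3/5), radius 1/600; y3: center (7/120, 67/120), radius 1/420; y4: center (-1/25, 59/100), radius 1/500; y5: center (1/20, 13/24), radius 1/300
Both agree, so they are equal.


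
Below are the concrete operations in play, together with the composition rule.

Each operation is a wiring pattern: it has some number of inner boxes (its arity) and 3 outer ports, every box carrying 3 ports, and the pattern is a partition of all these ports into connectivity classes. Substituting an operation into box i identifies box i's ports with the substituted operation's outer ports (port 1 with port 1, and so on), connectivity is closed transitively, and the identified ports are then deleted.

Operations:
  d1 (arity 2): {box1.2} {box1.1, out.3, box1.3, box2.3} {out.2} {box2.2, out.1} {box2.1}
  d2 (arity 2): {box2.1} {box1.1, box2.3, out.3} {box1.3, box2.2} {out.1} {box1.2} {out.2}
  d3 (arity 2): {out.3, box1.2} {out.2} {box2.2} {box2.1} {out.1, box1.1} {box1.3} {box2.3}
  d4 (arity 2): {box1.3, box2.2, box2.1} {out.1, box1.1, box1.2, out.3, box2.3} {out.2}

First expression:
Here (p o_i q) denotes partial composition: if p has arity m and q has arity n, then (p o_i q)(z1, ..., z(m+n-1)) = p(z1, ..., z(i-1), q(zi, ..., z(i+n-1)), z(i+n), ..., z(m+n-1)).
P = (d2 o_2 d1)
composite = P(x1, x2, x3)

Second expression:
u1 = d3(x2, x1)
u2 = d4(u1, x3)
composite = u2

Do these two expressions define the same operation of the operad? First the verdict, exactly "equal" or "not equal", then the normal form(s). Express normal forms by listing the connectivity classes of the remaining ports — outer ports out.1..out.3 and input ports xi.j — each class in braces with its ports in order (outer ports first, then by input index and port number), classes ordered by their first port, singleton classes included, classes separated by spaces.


Reducing the first expression gives {out.1} {out.2} {out.3, x1.1, x2.1, x2.3, x3.3} {x1.2} {x1.3} {x2.2} {x3.1} {x3.2}
Reducing the second expression gives {out.1, out.3, x2.1, x3.3} {out.2} {x1.1} {x1.2} {x1.3} {x2.2, x3.1, x3.2} {x2.3}
The normal forms differ: not equal.

not equal: they reduce to {out.1} {out.2} {out.3, x1.1, x2.1, x2.3, x3.3} {x1.2} {x1.3} {x2.2} {x3.1} {x3.2} and {out.1, out.3, x2.1, x3.3} {out.2} {x1.1} {x1.2} {x1.3} {x2.2, x3.1, x3.2} {x2.3}


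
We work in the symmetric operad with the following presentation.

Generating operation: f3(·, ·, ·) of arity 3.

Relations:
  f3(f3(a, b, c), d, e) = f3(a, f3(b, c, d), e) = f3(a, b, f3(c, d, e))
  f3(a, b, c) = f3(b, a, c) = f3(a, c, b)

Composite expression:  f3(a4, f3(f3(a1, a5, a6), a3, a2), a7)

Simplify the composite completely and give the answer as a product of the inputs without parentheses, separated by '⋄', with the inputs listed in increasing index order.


Shape and order are irrelevant to f3; the a-input set decides.
f3(a1, a5, a6) reduces to a1 ⋄ a5 ⋄ a6
f3(f3(a1, a5, a6), a3, a2) reduces to a1 ⋄ a5 ⋄ a6 ⋄ a3 ⋄ a2
f3(a4, f3(f3(a1, a5, a6), a3, a2), a7) reduces to a4 ⋄ a1 ⋄ a5 ⋄ a6 ⋄ a3 ⋄ a2 ⋄ a7
sorting the factors by input index: a1 ⋄ a2 ⋄ a3 ⋄ a4 ⋄ a5 ⋄ a6 ⋄ a7

a1 ⋄ a2 ⋄ a3 ⋄ a4 ⋄ a5 ⋄ a6 ⋄ a7


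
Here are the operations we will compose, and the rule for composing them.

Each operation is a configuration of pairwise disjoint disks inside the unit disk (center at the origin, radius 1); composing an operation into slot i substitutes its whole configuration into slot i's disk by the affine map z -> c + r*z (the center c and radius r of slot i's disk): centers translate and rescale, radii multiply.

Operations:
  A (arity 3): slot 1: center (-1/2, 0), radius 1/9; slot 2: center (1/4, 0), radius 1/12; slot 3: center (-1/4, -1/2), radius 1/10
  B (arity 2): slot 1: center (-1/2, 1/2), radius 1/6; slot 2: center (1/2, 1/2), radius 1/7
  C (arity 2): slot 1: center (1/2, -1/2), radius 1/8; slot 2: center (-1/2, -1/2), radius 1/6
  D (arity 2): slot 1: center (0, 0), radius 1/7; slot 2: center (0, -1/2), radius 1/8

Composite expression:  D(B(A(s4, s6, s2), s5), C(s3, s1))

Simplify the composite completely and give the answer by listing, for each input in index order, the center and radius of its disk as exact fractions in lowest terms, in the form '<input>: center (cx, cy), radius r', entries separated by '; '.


s1: center (-1/16, -9/16), radius 1/48; s2: center (-13/168, 5/84), radius 1/420; s3: center (1/16, -9/16), radius 1/64; s4: center (-1/12, 1/14), radius 1/378; s5: center (1/14, 1/14), radius 1/49; s6: center (-11/168, 1/14), radius 1/504

Below D, radii multiply path by path; the s-disk centers shift.
input s4: composing its 3 substitution steps yields center (-1/12, 1/14), radius 1/378
input s6: composing its 3 substitution steps yields center (-11/168, 1/14), radius 1/504
input s2: composing its 3 substitution steps yields center (-13/168, 5/84), radius 1/420
input s5: composing its 2 substitution steps yields center (1/14, 1/14), radius 1/49
input s3: composing its 2 substitution steps yields center (1/16, -9/16), radius 1/64
input s1: composing its 2 substitution steps yields center (-1/16, -9/16), radius 1/48


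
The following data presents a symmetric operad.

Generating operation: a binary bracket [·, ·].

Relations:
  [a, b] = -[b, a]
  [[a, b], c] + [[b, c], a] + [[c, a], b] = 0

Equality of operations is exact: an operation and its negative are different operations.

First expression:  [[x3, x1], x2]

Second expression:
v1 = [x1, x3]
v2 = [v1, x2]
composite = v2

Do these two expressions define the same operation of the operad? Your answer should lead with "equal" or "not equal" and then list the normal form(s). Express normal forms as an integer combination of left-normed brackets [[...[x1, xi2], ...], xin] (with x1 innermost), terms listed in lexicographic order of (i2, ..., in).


not equal; the first gives -[[x1, x3], x2] and the second [[x1, x3], x2]

Reducing the first expression gives -[[x1, x3], x2]
Reducing the second expression gives [[x1, x3], x2]
Distinct normal forms: not equal.


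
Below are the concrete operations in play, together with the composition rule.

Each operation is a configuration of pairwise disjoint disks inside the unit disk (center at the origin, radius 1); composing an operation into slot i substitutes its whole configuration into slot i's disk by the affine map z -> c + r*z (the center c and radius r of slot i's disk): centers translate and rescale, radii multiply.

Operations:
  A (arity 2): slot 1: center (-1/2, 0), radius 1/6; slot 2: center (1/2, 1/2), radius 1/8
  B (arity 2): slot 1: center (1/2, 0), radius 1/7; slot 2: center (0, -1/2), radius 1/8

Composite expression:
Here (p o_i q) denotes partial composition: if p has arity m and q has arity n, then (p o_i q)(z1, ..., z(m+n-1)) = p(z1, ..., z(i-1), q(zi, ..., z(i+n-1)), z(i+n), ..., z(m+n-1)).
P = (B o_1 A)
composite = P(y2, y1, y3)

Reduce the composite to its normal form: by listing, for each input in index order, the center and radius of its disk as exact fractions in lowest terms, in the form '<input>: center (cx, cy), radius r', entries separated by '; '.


Each y-disk chains the slot maps above it in B; radii multiply.
input y2: composing its 2 substitution steps yields center (3/7, 0), radius 1/42
input y1: composing its 2 substitution steps yields center (4/7, 1/14), radius 1/56
input y3: composing its 1 substitution step yields center (0, -1/2), radius 1/8

y1: center (4/7, 1/14), radius 1/56; y2: center (3/7, 0), radius 1/42; y3: center (0, -1/2), radius 1/8
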